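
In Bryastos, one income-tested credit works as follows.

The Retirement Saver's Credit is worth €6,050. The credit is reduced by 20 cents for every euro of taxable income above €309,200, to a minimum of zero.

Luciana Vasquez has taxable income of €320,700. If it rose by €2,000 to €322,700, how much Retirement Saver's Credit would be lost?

At €320,700 — 20% of the €11,500 excess over €309,200 is €2,300; credit = €6,050 − €2,300 = €3,750.
At €322,700 — 20% of the €13,500 excess over €309,200 is €2,700; credit = €6,050 − €2,700 = €3,350.
Lost: €3,750 − €3,350 = €400.

€400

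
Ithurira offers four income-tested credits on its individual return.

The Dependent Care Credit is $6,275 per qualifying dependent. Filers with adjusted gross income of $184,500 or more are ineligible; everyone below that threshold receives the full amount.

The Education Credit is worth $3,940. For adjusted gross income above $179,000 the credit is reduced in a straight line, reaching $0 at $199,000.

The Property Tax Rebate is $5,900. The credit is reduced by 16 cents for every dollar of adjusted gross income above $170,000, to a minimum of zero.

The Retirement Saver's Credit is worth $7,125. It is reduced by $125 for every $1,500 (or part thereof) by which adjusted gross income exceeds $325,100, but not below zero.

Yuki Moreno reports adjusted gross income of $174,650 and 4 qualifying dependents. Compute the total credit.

Dependent Care Credit: base = 4 × $6,275 = $25,100. $174,650 is below the $184,500 cutoff, so the full $25,100 applies.
Education Credit: $174,650 is at or below the $179,000 threshold, so the full $3,940 applies.
Property Tax Rebate: 16% of the $4,650 excess over $170,000 is $744; credit = $5,900 − $744 = $5,156.
Retirement Saver's Credit: $174,650 is at or below the $325,100 threshold, so the full $7,125 applies.
Total: $25,100 + $3,940 + $5,156 + $7,125 = $41,321.

$41,321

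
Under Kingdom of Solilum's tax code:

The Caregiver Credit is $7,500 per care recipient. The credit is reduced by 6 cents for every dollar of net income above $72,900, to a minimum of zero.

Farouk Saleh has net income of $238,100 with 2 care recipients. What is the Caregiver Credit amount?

Caregiver Credit: base = 2 × $7,500 = $15,000. 6% of the $165,200 excess over $72,900 is $9,912; credit = $15,000 − $9,912 = $5,088.

$5,088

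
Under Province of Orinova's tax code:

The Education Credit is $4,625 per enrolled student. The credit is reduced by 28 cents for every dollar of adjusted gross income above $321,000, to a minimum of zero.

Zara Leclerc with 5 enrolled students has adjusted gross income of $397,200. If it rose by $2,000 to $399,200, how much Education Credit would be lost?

$560

At $397,200 — base = 5 × $4,625 = $23,125. 28% of the $76,200 excess over $321,000 is $21,336; credit = $23,125 − $21,336 = $1,789.
At $399,200 — base = 5 × $4,625 = $23,125. 28% of the $78,200 excess over $321,000 is $21,896; credit = $23,125 − $21,896 = $1,229.
Lost: $1,789 − $1,229 = $560.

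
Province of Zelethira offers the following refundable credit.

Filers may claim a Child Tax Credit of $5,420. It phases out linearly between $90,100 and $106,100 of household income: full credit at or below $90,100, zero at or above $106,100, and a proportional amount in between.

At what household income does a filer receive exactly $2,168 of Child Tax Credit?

$99,700

$2,168 is 2,168/5,420 of the full $5,420, so 3,252/5,420 of the $16,000 range has been used: income = $90,100 + $16,000 × 3,252/5,420 = $99,700.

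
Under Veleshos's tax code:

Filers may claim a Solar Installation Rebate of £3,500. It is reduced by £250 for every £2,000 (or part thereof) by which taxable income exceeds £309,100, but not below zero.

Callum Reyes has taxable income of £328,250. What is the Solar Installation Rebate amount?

Solar Installation Rebate: income exceeds £309,100 by £19,150, which is 10 full-or-partial £2,000 increments; reduction = 10 × £250 = £2,500, leaving £1,000.

£1,000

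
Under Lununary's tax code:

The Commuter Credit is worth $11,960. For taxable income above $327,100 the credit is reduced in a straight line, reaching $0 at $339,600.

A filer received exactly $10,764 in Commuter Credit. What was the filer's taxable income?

$10,764 is 10,764/11,960 of the full $11,960, so 1,196/11,960 of the $12,500 range has been used: income = $327,100 + $12,500 × 1,196/11,960 = $328,350.

$328,350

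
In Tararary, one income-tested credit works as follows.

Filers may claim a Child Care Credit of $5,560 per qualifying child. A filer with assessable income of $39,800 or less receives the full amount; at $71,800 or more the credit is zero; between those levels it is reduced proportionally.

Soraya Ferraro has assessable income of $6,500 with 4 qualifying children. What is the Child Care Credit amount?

$22,240

Child Care Credit: base = 4 × $5,560 = $22,240. $6,500 is at or below the $39,800 threshold, so the full $22,240 applies.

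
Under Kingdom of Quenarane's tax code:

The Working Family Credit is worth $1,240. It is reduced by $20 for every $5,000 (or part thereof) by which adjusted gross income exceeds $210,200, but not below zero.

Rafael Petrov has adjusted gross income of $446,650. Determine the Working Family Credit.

$280

Working Family Credit: income exceeds $210,200 by $236,450, which is 48 full-or-partial $5,000 increments; reduction = 48 × $20 = $960, leaving $280.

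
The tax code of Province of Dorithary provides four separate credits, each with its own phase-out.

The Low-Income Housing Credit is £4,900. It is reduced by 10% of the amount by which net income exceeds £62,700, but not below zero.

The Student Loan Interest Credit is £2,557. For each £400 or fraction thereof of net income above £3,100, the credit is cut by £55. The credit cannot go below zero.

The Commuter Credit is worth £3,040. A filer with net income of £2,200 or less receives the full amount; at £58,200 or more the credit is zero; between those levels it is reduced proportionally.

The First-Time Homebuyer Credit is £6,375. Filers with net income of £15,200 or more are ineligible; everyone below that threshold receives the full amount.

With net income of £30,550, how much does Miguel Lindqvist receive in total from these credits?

£6,401

Low-Income Housing Credit: £30,550 is at or below the £62,700 threshold, so the full £4,900 applies.
Student Loan Interest Credit: income exceeds £3,100 by £27,450 → 69 increments × £55 = £3,795 ≥ base, so the credit is £0.
Commuter Credit: £30,550 is £28,350 into a £56,000 phase-out range, leaving 27,650/56,000 of the credit: £3,040 × 27,650/56,000 = £1,501.
First-Time Homebuyer Credit: £30,550 meets or exceeds the £15,200 cutoff, so the credit is £0.
Total: £4,900 + £0 + £1,501 + £0 = £6,401.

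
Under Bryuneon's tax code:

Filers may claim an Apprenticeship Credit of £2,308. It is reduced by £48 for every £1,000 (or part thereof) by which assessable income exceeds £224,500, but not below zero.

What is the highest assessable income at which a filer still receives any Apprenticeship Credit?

£272,500

After 48 increments the reduction is 48 × £48 = £2,304, leaving £4; one more increment wipes it out. Increment 48 ends at excess 48 × £1,000 = £48,000, so the highest qualifying income is £224,500 + £48,000 = £272,500.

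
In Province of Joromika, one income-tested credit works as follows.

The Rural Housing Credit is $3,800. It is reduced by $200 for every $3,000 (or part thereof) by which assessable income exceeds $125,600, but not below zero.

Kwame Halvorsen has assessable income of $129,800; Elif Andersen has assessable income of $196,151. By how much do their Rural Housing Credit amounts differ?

$3,400

Kwame ($129,800): Rural Housing Credit: income exceeds $125,600 by $4,200, which is 2 full-or-partial $3,000 increments; reduction = 2 × $200 = $400, leaving $3,400.
Elif ($196,151): Rural Housing Credit: income exceeds $125,600 by $70,551 → 24 increments × $200 = $4,800 ≥ base, so the credit is $0.
Difference: |$3,400 − $0| = $3,400.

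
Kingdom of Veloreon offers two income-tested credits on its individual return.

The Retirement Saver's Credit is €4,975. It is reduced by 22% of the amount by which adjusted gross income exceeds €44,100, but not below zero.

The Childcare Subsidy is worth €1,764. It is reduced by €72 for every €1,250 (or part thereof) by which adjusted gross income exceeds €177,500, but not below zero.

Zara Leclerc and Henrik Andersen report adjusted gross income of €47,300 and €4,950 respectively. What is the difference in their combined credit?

Zara (€47,300): Retirement Saver's Credit: 22% of the €3,200 excess over €44,100 is €704; credit = €4,975 − €704 = €4,271. Childcare Subsidy: €47,300 is at or below the €177,500 threshold, so the full €1,764 applies. total €4,271 + €1,764 = €6,035
Henrik (€4,950): Retirement Saver's Credit: €4,950 is at or below the €44,100 threshold, so the full €4,975 applies. Childcare Subsidy: €4,950 is at or below the €177,500 threshold, so the full €1,764 applies. total €4,975 + €1,764 = €6,739
Difference: |€6,035 − €6,739| = €704.

€704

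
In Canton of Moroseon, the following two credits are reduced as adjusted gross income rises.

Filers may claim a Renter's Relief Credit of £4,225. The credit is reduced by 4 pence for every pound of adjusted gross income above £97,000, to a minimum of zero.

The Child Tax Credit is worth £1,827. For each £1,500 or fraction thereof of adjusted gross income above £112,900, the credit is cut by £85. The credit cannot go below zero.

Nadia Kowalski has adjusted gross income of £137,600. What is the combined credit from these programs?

Renter's Relief Credit: 4% of the £40,600 excess over £97,000 is £1,624; credit = £4,225 − £1,624 = £2,601.
Child Tax Credit: income exceeds £112,900 by £24,700, which is 17 full-or-partial £1,500 increments; reduction = 17 × £85 = £1,445, leaving £382.
Total: £2,601 + £382 = £2,983.

£2,983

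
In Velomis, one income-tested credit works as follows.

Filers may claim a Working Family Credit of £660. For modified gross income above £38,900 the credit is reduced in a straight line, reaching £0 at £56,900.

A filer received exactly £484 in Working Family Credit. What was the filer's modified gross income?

£484 is 484/660 of the full £660, so 176/660 of the £18,000 range has been used: income = £38,900 + £18,000 × 176/660 = £43,700.

£43,700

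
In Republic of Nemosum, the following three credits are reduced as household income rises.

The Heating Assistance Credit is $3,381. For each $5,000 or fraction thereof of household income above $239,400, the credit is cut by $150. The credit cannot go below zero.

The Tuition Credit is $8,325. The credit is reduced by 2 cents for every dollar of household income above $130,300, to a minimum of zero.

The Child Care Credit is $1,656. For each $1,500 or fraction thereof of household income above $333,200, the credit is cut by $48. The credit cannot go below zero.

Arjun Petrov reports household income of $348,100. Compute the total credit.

Heating Assistance Credit: income exceeds $239,400 by $108,700, which is 22 full-or-partial $5,000 increments; reduction = 22 × $150 = $3,300, leaving $81.
Tuition Credit: 2% of the $217,800 excess over $130,300 is $4,356; credit = $8,325 − $4,356 = $3,969.
Child Care Credit: income exceeds $333,200 by $14,900, which is 10 full-or-partial $1,500 increments; reduction = 10 × $48 = $480, leaving $1,176.
Total: $81 + $3,969 + $1,176 = $5,226.

$5,226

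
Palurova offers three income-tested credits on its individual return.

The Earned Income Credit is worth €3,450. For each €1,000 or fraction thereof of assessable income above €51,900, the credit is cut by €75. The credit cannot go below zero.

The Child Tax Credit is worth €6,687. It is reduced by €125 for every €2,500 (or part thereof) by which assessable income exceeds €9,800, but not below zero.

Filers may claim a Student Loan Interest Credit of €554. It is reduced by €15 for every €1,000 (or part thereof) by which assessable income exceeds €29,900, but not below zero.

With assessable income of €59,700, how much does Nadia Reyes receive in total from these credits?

€7,141

Earned Income Credit: income exceeds €51,900 by €7,800, which is 8 full-or-partial €1,000 increments; reduction = 8 × €75 = €600, leaving €2,850.
Child Tax Credit: income exceeds €9,800 by €49,900, which is 20 full-or-partial €2,500 increments; reduction = 20 × €125 = €2,500, leaving €4,187.
Student Loan Interest Credit: income exceeds €29,900 by €29,800, which is 30 full-or-partial €1,000 increments; reduction = 30 × €15 = €450, leaving €104.
Total: €2,850 + €4,187 + €104 = €7,141.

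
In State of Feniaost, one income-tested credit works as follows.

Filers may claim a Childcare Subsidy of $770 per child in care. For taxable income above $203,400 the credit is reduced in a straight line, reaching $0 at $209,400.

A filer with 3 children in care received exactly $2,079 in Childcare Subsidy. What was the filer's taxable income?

$204,000

Full credit = 3 × $770 = $2,310.
$2,079 is 2,079/2,310 of the full $2,310, so 231/2,310 of the $6,000 range has been used: income = $203,400 + $6,000 × 231/2,310 = $204,000.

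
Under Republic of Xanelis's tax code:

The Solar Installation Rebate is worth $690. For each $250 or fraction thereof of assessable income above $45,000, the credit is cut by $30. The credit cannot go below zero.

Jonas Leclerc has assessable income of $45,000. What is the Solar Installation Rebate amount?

$690

Solar Installation Rebate: $45,000 is at or below the $45,000 threshold, so the full $690 applies.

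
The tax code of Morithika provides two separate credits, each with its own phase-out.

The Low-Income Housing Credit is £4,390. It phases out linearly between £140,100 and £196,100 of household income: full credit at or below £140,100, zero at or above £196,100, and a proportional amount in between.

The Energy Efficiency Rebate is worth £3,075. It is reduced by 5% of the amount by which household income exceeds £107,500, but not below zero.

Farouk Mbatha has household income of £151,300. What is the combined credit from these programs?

Low-Income Housing Credit: £151,300 is £11,200 into a £56,000 phase-out range, leaving 44,800/56,000 of the credit: £4,390 × 44,800/56,000 = £3,512.
Energy Efficiency Rebate: 5% of the £43,800 excess over £107,500 is £2,190; credit = £3,075 − £2,190 = £885.
Total: £3,512 + £885 = £4,397.

£4,397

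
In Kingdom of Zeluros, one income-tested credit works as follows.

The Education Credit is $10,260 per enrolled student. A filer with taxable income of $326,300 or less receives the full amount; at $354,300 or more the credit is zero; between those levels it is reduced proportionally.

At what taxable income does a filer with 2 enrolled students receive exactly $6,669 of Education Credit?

Full credit = 2 × $10,260 = $20,520.
$6,669 is 6,669/20,520 of the full $20,520, so 13,851/20,520 of the $28,000 range has been used: income = $326,300 + $28,000 × 13,851/20,520 = $345,200.

$345,200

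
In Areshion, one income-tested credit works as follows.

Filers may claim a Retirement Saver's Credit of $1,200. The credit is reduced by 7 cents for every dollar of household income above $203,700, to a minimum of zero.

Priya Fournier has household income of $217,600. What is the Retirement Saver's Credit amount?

$227

Retirement Saver's Credit: 7% of the $13,900 excess over $203,700 is $973; credit = $1,200 − $973 = $227.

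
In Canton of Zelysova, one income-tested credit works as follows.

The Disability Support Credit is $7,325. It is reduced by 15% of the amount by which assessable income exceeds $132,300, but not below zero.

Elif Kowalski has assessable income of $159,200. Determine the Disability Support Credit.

$3,290

Disability Support Credit: 15% of the $26,900 excess over $132,300 is $4,035; credit = $7,325 − $4,035 = $3,290.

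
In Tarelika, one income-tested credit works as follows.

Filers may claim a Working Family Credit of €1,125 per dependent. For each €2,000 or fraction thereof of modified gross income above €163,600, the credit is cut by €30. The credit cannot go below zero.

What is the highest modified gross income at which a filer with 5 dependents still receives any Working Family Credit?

€537,600

Full credit = 5 × €1,125 = €5,625.
After 187 increments the reduction is 187 × €30 = €5,610, leaving €15; one more increment wipes it out. Increment 187 ends at excess 187 × €2,000 = €374,000, so the highest qualifying income is €163,600 + €374,000 = €537,600.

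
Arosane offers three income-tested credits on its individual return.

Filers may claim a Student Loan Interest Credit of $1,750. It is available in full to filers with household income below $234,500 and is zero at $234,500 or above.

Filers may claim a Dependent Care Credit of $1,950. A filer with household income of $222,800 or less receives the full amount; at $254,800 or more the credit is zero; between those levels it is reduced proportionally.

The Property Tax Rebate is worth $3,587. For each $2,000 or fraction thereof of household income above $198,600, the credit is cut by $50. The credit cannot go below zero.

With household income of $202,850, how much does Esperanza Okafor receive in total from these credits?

Student Loan Interest Credit: $202,850 is below the $234,500 cutoff, so the full $1,750 applies.
Dependent Care Credit: $202,850 is at or below the $222,800 threshold, so the full $1,950 applies.
Property Tax Rebate: income exceeds $198,600 by $4,250, which is 3 full-or-partial $2,000 increments; reduction = 3 × $50 = $150, leaving $3,437.
Total: $1,750 + $1,950 + $3,437 = $7,137.

$7,137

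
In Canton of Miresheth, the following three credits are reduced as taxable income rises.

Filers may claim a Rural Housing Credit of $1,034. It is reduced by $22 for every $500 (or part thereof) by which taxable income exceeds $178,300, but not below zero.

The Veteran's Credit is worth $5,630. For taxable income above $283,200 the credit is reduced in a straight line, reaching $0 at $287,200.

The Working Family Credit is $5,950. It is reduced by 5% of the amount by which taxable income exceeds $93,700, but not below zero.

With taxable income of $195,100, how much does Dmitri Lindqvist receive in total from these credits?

$6,796

Rural Housing Credit: income exceeds $178,300 by $16,800, which is 34 full-or-partial $500 increments; reduction = 34 × $22 = $748, leaving $286.
Veteran's Credit: $195,100 is at or below the $283,200 threshold, so the full $5,630 applies.
Working Family Credit: 5% of the $101,400 excess over $93,700 is $5,070; credit = $5,950 − $5,070 = $880.
Total: $286 + $5,630 + $880 = $6,796.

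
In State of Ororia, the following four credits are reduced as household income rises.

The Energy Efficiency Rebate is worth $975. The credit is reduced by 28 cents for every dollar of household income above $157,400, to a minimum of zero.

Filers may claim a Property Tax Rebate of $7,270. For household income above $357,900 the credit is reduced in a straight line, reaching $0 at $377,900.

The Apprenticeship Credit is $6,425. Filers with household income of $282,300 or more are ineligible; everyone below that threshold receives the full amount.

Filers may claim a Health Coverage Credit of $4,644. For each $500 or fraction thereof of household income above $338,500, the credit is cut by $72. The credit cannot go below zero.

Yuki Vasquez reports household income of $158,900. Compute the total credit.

$18,894

Energy Efficiency Rebate: 28% of the $1,500 excess over $157,400 is $420; credit = $975 − $420 = $555.
Property Tax Rebate: $158,900 is at or below the $357,900 threshold, so the full $7,270 applies.
Apprenticeship Credit: $158,900 is below the $282,300 cutoff, so the full $6,425 applies.
Health Coverage Credit: $158,900 is at or below the $338,500 threshold, so the full $4,644 applies.
Total: $555 + $7,270 + $6,425 + $4,644 = $18,894.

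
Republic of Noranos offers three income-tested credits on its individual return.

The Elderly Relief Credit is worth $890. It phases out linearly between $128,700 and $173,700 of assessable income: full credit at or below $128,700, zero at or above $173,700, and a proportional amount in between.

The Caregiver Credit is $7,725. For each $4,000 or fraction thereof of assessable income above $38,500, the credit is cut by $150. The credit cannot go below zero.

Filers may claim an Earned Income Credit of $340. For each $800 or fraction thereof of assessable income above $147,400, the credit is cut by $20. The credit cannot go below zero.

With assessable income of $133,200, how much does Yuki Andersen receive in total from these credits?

Elderly Relief Credit: $133,200 is $4,500 into a $45,000 phase-out range, leaving 40,500/45,000 of the credit: $890 × 40,500/45,000 = $801.
Caregiver Credit: income exceeds $38,500 by $94,700, which is 24 full-or-partial $4,000 increments; reduction = 24 × $150 = $3,600, leaving $4,125.
Earned Income Credit: $133,200 is at or below the $147,400 threshold, so the full $340 applies.
Total: $801 + $4,125 + $340 = $5,266.

$5,266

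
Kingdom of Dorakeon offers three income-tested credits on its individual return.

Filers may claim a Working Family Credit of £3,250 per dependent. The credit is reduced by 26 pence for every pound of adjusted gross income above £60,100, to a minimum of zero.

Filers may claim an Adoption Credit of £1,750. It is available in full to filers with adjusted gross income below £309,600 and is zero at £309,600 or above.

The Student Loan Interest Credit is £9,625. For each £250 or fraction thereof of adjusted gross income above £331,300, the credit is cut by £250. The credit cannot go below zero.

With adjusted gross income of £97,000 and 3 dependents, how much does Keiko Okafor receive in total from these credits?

£11,531

Working Family Credit: base = 3 × £3,250 = £9,750. 26% of the £36,900 excess over £60,100 is £9,594; credit = £9,750 − £9,594 = £156.
Adoption Credit: £97,000 is below the £309,600 cutoff, so the full £1,750 applies.
Student Loan Interest Credit: £97,000 is at or below the £331,300 threshold, so the full £9,625 applies.
Total: £156 + £1,750 + £9,625 = £11,531.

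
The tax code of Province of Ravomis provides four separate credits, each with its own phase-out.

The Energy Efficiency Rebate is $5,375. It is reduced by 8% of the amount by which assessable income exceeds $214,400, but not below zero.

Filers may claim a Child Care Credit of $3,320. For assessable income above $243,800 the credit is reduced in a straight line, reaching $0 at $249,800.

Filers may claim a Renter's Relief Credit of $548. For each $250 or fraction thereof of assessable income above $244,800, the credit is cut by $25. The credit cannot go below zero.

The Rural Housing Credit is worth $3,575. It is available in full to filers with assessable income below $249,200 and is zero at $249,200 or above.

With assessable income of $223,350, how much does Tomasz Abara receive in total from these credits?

$12,102

Energy Efficiency Rebate: 8% of the $8,950 excess over $214,400 is $716; credit = $5,375 − $716 = $4,659.
Child Care Credit: $223,350 is at or below the $243,800 threshold, so the full $3,320 applies.
Renter's Relief Credit: $223,350 is at or below the $244,800 threshold, so the full $548 applies.
Rural Housing Credit: $223,350 is below the $249,200 cutoff, so the full $3,575 applies.
Total: $4,659 + $3,320 + $548 + $3,575 = $12,102.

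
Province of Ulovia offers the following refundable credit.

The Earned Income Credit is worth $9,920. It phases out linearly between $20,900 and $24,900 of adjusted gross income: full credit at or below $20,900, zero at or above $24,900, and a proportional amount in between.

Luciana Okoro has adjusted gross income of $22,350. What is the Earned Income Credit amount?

$6,324

Earned Income Credit: $22,350 is $1,450 into a $4,000 phase-out range, leaving 2,550/4,000 of the credit: $9,920 × 2,550/4,000 = $6,324.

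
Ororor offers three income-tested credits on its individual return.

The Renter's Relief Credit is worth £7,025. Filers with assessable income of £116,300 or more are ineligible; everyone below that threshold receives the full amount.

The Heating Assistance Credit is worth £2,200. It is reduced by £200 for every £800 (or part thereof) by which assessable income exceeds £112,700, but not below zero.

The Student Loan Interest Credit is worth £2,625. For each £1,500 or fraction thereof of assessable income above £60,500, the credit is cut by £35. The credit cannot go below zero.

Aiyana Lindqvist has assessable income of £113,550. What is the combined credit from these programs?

Renter's Relief Credit: £113,550 is below the £116,300 cutoff, so the full £7,025 applies.
Heating Assistance Credit: income exceeds £112,700 by £850, which is 2 full-or-partial £800 increments; reduction = 2 × £200 = £400, leaving £1,800.
Student Loan Interest Credit: income exceeds £60,500 by £53,050, which is 36 full-or-partial £1,500 increments; reduction = 36 × £35 = £1,260, leaving £1,365.
Total: £7,025 + £1,800 + £1,365 = £10,190.

£10,190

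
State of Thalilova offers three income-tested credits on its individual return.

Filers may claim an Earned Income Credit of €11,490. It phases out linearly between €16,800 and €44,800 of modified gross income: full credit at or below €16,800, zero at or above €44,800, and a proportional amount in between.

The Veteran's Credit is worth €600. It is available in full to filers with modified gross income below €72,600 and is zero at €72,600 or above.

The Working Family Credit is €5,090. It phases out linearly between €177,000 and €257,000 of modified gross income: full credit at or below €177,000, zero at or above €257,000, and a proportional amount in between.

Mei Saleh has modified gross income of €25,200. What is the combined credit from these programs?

Earned Income Credit: €25,200 is €8,400 into a €28,000 phase-out range, leaving 19,600/28,000 of the credit: €11,490 × 19,600/28,000 = €8,043.
Veteran's Credit: €25,200 is below the €72,600 cutoff, so the full €600 applies.
Working Family Credit: €25,200 is at or below the €177,000 threshold, so the full €5,090 applies.
Total: €8,043 + €600 + €5,090 = €13,733.

€13,733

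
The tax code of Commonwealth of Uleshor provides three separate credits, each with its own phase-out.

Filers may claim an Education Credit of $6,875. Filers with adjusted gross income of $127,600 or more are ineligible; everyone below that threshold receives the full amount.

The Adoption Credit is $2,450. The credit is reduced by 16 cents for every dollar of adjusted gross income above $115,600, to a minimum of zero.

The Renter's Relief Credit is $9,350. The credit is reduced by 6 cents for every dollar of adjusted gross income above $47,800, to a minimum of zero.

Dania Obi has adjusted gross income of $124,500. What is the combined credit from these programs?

Education Credit: $124,500 is below the $127,600 cutoff, so the full $6,875 applies.
Adoption Credit: 16% of the $8,900 excess over $115,600 is $1,424; credit = $2,450 − $1,424 = $1,026.
Renter's Relief Credit: 6% of the $76,700 excess over $47,800 is $4,602; credit = $9,350 − $4,602 = $4,748.
Total: $6,875 + $1,026 + $4,748 = $12,649.

$12,649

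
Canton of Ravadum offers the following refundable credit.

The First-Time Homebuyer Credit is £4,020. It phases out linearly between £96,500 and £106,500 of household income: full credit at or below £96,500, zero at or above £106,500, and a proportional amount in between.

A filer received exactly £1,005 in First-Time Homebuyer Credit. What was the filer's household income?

£1,005 is 1,005/4,020 of the full £4,020, so 3,015/4,020 of the £10,000 range has been used: income = £96,500 + £10,000 × 3,015/4,020 = £104,000.

£104,000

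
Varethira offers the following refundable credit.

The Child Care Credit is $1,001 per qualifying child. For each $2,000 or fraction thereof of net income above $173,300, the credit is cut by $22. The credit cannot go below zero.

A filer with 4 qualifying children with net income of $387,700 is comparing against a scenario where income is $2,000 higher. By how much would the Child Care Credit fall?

$22

At $387,700 — base = 4 × $1,001 = $4,004. income exceeds $173,300 by $214,400, which is 108 full-or-partial $2,000 increments; reduction = 108 × $22 = $2,376, leaving $1,628.
At $389,700 — base = 4 × $1,001 = $4,004. income exceeds $173,300 by $216,400, which is 109 full-or-partial $2,000 increments; reduction = 109 × $22 = $2,398, leaving $1,606.
Lost: $1,628 − $1,606 = $22.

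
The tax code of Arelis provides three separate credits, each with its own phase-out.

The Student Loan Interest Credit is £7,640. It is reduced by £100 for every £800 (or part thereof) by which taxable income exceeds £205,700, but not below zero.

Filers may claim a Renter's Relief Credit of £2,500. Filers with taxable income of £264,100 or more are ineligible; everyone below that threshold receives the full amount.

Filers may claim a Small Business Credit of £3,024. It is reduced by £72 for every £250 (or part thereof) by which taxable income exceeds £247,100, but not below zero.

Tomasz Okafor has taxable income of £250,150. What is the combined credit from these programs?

£6,628

Student Loan Interest Credit: income exceeds £205,700 by £44,450, which is 56 full-or-partial £800 increments; reduction = 56 × £100 = £5,600, leaving £2,040.
Renter's Relief Credit: £250,150 is below the £264,100 cutoff, so the full £2,500 applies.
Small Business Credit: income exceeds £247,100 by £3,050, which is 13 full-or-partial £250 increments; reduction = 13 × £72 = £936, leaving £2,088.
Total: £2,040 + £2,500 + £2,088 = £6,628.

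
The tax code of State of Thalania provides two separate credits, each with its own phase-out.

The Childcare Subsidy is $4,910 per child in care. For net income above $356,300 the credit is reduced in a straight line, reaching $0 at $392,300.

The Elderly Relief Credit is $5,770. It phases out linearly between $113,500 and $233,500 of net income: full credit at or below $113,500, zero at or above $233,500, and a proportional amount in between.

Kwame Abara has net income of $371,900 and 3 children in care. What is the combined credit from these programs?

$8,347

Childcare Subsidy: base = 3 × $4,910 = $14,730. $371,900 is $15,600 into a $36,000 phase-out range, leaving 20,400/36,000 of the credit: $14,730 × 20,400/36,000 = $8,347.
Elderly Relief Credit: $371,900 is at or above $233,500, so the credit is $0.
Total: $8,347 + $0 = $8,347.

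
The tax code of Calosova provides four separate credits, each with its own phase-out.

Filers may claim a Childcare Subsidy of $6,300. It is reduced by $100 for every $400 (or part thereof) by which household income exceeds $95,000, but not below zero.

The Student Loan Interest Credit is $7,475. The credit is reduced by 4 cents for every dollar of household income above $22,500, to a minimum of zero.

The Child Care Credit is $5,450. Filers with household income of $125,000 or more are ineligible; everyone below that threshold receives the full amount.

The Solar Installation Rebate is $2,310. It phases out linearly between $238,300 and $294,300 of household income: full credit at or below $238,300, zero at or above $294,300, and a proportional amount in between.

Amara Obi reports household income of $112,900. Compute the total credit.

Childcare Subsidy: income exceeds $95,000 by $17,900, which is 45 full-or-partial $400 increments; reduction = 45 × $100 = $4,500, leaving $1,800.
Student Loan Interest Credit: 4% of the $90,400 excess over $22,500 is $3,616; credit = $7,475 − $3,616 = $3,859.
Child Care Credit: $112,900 is below the $125,000 cutoff, so the full $5,450 applies.
Solar Installation Rebate: $112,900 is at or below the $238,300 threshold, so the full $2,310 applies.
Total: $1,800 + $3,859 + $5,450 + $2,310 = $13,419.

$13,419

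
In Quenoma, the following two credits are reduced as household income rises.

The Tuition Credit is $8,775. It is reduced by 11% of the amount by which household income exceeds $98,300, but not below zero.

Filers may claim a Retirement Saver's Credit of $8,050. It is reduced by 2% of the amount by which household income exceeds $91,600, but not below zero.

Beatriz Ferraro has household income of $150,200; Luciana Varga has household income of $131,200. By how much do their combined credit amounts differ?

$2,470

Beatriz ($150,200): Tuition Credit: 11% of the $51,900 excess over $98,300 is $5,709; credit = $8,775 − $5,709 = $3,066. Retirement Saver's Credit: 2% of the $58,600 excess over $91,600 is $1,172; credit = $8,050 − $1,172 = $6,878. total $3,066 + $6,878 = $9,944
Luciana ($131,200): Tuition Credit: 11% of the $32,900 excess over $98,300 is $3,619; credit = $8,775 − $3,619 = $5,156. Retirement Saver's Credit: 2% of the $39,600 excess over $91,600 is $792; credit = $8,050 − $792 = $7,258. total $5,156 + $7,258 = $12,414
Difference: |$9,944 − $12,414| = $2,470.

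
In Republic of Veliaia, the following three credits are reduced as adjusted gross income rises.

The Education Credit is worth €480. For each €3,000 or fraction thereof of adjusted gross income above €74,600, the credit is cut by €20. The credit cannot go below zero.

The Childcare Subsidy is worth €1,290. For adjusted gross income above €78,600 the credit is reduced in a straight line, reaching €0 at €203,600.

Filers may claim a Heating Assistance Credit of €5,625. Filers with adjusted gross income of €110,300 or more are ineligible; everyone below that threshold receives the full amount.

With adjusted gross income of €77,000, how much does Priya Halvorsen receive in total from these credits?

€7,375

Education Credit: income exceeds €74,600 by €2,400, which is 1 full-or-partial €3,000 increment; reduction = 1 × €20 = €20, leaving €460.
Childcare Subsidy: €77,000 is at or below the €78,600 threshold, so the full €1,290 applies.
Heating Assistance Credit: €77,000 is below the €110,300 cutoff, so the full €5,625 applies.
Total: €460 + €1,290 + €5,625 = €7,375.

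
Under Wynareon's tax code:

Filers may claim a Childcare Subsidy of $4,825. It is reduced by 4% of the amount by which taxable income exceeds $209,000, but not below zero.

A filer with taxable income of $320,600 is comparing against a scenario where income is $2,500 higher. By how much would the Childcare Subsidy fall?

$100

At $320,600 — 4% of the $111,600 excess over $209,000 is $4,464; credit = $4,825 − $4,464 = $361.
At $323,100 — 4% of the $114,100 excess over $209,000 is $4,564; credit = $4,825 − $4,564 = $261.
Lost: $361 − $261 = $100.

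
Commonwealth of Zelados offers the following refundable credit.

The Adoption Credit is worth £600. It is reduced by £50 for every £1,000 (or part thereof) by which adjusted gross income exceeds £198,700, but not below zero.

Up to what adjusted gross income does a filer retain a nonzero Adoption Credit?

After 11 increments the reduction is 11 × £50 = £550, leaving £50; one more increment wipes it out. Increment 11 ends at excess 11 × £1,000 = £11,000, so the highest qualifying income is £198,700 + £11,000 = £209,700.

£209,700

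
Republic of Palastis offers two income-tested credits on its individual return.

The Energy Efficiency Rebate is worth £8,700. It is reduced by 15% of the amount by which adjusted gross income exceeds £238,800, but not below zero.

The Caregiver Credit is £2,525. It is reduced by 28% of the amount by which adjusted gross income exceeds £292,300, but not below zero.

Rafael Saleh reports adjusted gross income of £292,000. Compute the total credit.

£3,245

Energy Efficiency Rebate: 15% of the £53,200 excess over £238,800 is £7,980; credit = £8,700 − £7,980 = £720.
Caregiver Credit: £292,000 is at or below the £292,300 threshold, so the full £2,525 applies.
Total: £720 + £2,525 = £3,245.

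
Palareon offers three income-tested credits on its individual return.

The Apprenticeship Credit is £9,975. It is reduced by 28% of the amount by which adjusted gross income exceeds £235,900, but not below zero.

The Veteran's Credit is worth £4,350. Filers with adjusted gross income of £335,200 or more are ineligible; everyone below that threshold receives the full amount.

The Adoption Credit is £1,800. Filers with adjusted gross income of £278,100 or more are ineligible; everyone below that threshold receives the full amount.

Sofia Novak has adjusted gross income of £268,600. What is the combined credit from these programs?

Apprenticeship Credit: 28% of the £32,700 excess over £235,900 is £9,156; credit = £9,975 − £9,156 = £819.
Veteran's Credit: £268,600 is below the £335,200 cutoff, so the full £4,350 applies.
Adoption Credit: £268,600 is below the £278,100 cutoff, so the full £1,800 applies.
Total: £819 + £4,350 + £1,800 = £6,969.

£6,969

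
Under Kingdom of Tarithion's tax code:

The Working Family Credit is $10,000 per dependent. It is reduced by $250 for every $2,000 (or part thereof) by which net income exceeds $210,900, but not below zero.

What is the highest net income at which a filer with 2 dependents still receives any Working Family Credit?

Full credit = 2 × $10,000 = $20,000.
After 79 increments the reduction is 79 × $250 = $19,750, leaving $250; one more increment wipes it out. Increment 79 ends at excess 79 × $2,000 = $158,000, so the highest qualifying income is $210,900 + $158,000 = $368,900.

$368,900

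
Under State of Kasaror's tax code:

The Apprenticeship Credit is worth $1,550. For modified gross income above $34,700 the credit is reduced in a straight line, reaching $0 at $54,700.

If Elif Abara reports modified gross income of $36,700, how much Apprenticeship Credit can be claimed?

Apprenticeship Credit: $36,700 is $2,000 into a $20,000 phase-out range, leaving 18,000/20,000 of the credit: $1,550 × 18,000/20,000 = $1,395.

$1,395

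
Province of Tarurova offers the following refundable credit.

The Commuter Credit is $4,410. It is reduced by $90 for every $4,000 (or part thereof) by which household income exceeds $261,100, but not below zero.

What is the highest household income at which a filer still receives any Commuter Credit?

After 48 increments the reduction is 48 × $90 = $4,320, leaving $90; one more increment wipes it out. Increment 48 ends at excess 48 × $4,000 = $192,000, so the highest qualifying income is $261,100 + $192,000 = $453,100.

$453,100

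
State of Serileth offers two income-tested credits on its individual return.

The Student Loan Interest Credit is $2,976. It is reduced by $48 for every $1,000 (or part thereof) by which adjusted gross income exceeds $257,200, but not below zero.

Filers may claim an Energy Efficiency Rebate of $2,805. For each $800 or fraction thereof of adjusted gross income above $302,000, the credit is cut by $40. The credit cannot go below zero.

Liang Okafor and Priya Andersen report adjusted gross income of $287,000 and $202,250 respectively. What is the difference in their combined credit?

$1,440

Liang ($287,000): Student Loan Interest Credit: income exceeds $257,200 by $29,800, which is 30 full-or-partial $1,000 increments; reduction = 30 × $48 = $1,440, leaving $1,536. Energy Efficiency Rebate: $287,000 is at or below the $302,000 threshold, so the full $2,805 applies. total $1,536 + $2,805 = $4,341
Priya ($202,250): Student Loan Interest Credit: $202,250 is at or below the $257,200 threshold, so the full $2,976 applies. Energy Efficiency Rebate: $202,250 is at or below the $302,000 threshold, so the full $2,805 applies. total $2,976 + $2,805 = $5,781
Difference: |$4,341 − $5,781| = $1,440.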